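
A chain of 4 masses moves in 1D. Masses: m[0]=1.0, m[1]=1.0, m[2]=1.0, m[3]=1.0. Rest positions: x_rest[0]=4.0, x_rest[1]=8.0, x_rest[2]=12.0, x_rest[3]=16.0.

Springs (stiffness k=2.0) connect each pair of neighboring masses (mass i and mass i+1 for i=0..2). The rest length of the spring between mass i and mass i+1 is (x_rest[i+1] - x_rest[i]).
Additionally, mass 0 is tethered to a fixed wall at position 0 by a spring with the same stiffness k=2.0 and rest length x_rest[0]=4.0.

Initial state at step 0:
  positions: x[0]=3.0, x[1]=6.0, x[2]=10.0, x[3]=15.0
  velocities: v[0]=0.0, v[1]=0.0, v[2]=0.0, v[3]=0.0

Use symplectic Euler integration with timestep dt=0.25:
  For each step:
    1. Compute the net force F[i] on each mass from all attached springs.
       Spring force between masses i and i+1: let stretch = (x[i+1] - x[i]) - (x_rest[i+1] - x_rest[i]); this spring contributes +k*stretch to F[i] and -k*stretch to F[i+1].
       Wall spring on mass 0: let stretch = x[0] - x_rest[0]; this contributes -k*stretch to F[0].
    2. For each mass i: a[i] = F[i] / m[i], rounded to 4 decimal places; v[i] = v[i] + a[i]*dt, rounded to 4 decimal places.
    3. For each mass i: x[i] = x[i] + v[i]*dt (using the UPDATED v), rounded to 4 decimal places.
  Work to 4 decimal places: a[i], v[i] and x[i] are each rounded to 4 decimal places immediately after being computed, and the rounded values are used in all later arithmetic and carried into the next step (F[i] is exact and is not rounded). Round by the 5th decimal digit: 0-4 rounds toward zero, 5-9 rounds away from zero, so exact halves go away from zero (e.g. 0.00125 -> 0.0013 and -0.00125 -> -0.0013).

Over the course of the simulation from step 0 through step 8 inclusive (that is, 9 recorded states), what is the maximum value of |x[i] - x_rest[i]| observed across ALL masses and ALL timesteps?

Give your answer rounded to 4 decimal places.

Step 0: x=[3.0000 6.0000 10.0000 15.0000] v=[0.0000 0.0000 0.0000 0.0000]
Step 1: x=[3.0000 6.1250 10.1250 14.8750] v=[0.0000 0.5000 0.5000 -0.5000]
Step 2: x=[3.0156 6.3594 10.3438 14.6563] v=[0.0625 0.9375 0.8750 -0.8750]
Step 3: x=[3.0723 6.6739 10.6036 14.3985] v=[0.2266 1.2578 1.0391 -1.0313]
Step 4: x=[3.1951 7.0294 10.8465 14.1663] v=[0.4913 1.4219 0.9717 -0.9288]
Step 5: x=[3.3978 7.3827 11.0273 14.0191] v=[0.8109 1.4133 0.7231 -0.5887]
Step 6: x=[3.6739 7.6935 11.1265 13.9980] v=[1.1045 1.2432 0.3967 -0.0846]
Step 7: x=[3.9933 7.9310 11.1555 14.1179] v=[1.2774 0.9499 0.1160 0.4797]
Step 8: x=[4.3057 8.0793 11.1517 14.3675] v=[1.2496 0.5933 -0.0151 0.9985]
Max displacement = 2.0020

Answer: 2.0020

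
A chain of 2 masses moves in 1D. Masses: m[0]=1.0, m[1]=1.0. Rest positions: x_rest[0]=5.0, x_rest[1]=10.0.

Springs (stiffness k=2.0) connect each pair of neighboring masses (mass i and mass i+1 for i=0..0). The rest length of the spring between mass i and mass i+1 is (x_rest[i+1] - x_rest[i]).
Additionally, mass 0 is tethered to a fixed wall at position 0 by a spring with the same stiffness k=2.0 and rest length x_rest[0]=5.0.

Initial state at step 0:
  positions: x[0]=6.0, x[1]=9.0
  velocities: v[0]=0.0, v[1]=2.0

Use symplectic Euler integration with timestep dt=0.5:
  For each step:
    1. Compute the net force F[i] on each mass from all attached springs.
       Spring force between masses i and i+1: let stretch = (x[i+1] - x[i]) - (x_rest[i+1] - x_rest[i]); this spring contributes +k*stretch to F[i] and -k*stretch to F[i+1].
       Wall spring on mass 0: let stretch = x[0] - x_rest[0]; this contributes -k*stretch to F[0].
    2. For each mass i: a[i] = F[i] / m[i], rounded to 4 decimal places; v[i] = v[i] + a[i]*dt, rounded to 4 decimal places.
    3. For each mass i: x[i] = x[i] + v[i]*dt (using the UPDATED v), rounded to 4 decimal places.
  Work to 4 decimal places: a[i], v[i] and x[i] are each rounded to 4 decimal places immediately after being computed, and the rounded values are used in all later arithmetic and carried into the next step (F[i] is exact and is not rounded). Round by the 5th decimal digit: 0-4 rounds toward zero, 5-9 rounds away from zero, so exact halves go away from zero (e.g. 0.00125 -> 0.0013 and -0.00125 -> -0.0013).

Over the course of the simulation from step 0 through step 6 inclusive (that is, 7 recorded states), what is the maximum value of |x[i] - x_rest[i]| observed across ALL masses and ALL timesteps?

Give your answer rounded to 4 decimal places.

Step 0: x=[6.0000 9.0000] v=[0.0000 2.0000]
Step 1: x=[4.5000 11.0000] v=[-3.0000 4.0000]
Step 2: x=[4.0000 12.2500] v=[-1.0000 2.5000]
Step 3: x=[5.6250 11.8750] v=[3.2500 -0.7500]
Step 4: x=[7.5625 10.8750] v=[3.8750 -2.0000]
Step 5: x=[7.3750 10.7188] v=[-0.3750 -0.3125]
Step 6: x=[5.1719 11.3907] v=[-4.4062 1.3437]
Max displacement = 2.5625

Answer: 2.5625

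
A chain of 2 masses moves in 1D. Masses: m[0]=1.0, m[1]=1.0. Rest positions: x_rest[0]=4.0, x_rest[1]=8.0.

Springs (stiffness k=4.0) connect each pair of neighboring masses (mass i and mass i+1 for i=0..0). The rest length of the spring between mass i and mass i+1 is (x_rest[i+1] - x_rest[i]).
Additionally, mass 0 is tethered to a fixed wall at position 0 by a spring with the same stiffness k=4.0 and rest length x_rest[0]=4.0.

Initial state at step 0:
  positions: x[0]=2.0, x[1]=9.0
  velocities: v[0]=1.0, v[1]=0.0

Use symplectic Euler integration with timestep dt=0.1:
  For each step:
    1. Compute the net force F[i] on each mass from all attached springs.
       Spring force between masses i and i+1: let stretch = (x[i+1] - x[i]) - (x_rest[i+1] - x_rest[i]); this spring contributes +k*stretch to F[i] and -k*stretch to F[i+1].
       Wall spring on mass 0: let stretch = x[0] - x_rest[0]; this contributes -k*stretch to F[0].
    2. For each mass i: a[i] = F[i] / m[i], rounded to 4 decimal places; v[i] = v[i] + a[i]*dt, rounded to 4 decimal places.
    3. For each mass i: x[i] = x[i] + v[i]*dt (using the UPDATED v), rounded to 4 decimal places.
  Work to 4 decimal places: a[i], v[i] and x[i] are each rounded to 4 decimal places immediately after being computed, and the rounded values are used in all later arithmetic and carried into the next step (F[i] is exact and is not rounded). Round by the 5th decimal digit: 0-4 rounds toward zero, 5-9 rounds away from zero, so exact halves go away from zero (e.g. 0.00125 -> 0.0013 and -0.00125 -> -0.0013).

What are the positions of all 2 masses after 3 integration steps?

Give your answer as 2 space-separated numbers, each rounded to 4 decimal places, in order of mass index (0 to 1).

Answer: 3.3670 8.3582

Derivation:
Step 0: x=[2.0000 9.0000] v=[1.0000 0.0000]
Step 1: x=[2.3000 8.8800] v=[3.0000 -1.2000]
Step 2: x=[2.7712 8.6568] v=[4.7120 -2.2320]
Step 3: x=[3.3670 8.3582] v=[5.9578 -2.9862]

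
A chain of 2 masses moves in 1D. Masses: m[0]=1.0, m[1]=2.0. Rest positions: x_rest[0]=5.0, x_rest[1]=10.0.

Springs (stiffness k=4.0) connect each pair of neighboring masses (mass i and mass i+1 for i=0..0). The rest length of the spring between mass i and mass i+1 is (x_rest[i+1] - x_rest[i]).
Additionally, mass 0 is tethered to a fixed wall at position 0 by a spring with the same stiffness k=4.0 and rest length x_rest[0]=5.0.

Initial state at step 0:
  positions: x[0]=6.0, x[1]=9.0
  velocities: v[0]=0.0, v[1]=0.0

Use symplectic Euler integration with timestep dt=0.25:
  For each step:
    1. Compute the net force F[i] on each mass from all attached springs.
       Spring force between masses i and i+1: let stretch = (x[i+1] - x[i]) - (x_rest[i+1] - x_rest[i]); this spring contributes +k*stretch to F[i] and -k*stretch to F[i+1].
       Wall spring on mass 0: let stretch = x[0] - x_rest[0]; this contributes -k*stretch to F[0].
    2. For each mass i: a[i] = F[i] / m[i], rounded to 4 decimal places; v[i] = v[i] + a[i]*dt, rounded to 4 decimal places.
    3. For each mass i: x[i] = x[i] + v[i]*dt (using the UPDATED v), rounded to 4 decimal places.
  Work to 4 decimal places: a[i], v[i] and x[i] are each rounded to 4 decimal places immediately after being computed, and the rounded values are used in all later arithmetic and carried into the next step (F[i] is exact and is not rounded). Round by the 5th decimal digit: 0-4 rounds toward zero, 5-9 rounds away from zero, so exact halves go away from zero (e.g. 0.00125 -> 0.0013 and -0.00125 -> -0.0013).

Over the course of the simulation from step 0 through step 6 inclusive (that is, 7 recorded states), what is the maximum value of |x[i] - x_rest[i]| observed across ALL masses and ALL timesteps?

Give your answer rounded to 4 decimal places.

Answer: 1.5625

Derivation:
Step 0: x=[6.0000 9.0000] v=[0.0000 0.0000]
Step 1: x=[5.2500 9.2500] v=[-3.0000 1.0000]
Step 2: x=[4.1875 9.6250] v=[-4.2500 1.5000]
Step 3: x=[3.4375 9.9453] v=[-3.0000 1.2813]
Step 4: x=[3.4551 10.0772] v=[0.0703 0.5274]
Step 5: x=[4.2644 10.0063] v=[3.2373 -0.2837]
Step 6: x=[5.4431 9.8426] v=[4.7148 -0.6547]
Max displacement = 1.5625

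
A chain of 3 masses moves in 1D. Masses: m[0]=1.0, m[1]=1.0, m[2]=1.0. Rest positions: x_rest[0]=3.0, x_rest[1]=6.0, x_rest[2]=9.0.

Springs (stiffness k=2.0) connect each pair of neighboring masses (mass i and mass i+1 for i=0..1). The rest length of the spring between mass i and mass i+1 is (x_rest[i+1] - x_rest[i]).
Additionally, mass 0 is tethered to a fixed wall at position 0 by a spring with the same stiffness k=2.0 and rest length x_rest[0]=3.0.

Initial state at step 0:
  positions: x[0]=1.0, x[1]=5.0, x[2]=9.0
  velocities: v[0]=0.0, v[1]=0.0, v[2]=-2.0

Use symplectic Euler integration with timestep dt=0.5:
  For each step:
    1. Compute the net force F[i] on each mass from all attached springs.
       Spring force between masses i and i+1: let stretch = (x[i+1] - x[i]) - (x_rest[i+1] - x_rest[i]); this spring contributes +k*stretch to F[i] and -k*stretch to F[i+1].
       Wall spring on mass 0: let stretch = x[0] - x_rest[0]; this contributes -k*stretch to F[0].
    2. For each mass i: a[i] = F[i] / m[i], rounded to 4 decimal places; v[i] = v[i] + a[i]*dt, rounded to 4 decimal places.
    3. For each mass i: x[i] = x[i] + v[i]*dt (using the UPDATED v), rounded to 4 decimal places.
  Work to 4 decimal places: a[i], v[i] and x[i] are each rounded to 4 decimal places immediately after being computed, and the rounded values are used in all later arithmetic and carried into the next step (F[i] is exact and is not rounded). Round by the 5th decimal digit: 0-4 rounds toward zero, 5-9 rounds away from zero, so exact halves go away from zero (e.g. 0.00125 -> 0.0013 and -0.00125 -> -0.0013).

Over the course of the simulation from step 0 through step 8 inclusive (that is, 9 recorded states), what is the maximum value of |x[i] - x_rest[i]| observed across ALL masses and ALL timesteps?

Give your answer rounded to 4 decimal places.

Step 0: x=[1.0000 5.0000 9.0000] v=[0.0000 0.0000 -2.0000]
Step 1: x=[2.5000 5.0000 7.5000] v=[3.0000 0.0000 -3.0000]
Step 2: x=[4.0000 5.0000 6.2500] v=[3.0000 0.0000 -2.5000]
Step 3: x=[4.0000 5.1250 5.8750] v=[0.0000 0.2500 -0.7500]
Step 4: x=[2.5625 5.0625 6.6250] v=[-2.8750 -0.1250 1.5000]
Step 5: x=[1.0938 4.5313 8.0938] v=[-2.9375 -1.0625 2.9375]
Step 6: x=[0.7969 4.0626 9.2813] v=[-0.5938 -0.9375 2.3750]
Step 7: x=[1.7344 4.5704 9.3595] v=[1.8750 1.0155 0.1563]
Step 8: x=[3.2227 6.0547 8.5431] v=[2.9766 2.9686 -1.6328]
Max displacement = 3.1250

Answer: 3.1250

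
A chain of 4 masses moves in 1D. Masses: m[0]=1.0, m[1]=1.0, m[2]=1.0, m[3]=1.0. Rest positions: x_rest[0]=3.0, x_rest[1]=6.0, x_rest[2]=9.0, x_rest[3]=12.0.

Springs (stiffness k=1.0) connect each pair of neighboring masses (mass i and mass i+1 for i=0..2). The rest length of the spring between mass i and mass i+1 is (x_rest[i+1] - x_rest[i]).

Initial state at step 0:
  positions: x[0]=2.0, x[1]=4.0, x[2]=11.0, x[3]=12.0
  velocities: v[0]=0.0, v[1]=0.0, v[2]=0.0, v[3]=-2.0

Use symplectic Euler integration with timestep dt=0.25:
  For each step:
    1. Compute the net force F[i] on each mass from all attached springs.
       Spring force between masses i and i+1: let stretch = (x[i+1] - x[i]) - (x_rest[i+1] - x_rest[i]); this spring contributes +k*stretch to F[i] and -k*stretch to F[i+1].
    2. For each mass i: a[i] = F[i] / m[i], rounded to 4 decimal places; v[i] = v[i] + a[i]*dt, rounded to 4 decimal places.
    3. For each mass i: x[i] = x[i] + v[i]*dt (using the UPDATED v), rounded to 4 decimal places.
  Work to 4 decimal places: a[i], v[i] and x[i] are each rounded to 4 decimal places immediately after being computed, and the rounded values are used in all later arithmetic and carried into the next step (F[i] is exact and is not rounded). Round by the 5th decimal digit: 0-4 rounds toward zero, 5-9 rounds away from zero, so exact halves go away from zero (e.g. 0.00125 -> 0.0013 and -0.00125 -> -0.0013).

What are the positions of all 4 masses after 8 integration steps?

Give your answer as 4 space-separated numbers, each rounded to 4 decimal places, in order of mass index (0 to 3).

Answer: 2.5930 6.2758 5.9310 10.2003

Derivation:
Step 0: x=[2.0000 4.0000 11.0000 12.0000] v=[0.0000 0.0000 0.0000 -2.0000]
Step 1: x=[1.9375 4.3125 10.6250 11.6250] v=[-0.2500 1.2500 -1.5000 -1.5000]
Step 2: x=[1.8359 4.8711 9.9180 11.3750] v=[-0.4063 2.2344 -2.8281 -1.0000]
Step 3: x=[1.7365 5.5554 8.9866 11.2214] v=[-0.3975 2.7373 -3.7256 -0.6143]
Step 4: x=[1.6883 6.2155 7.9804 11.1157] v=[-0.1928 2.6404 -4.0247 -0.4230]
Step 5: x=[1.7356 6.7030 7.0599 11.0015] v=[0.1890 1.9498 -3.6821 -0.4568]
Step 6: x=[1.9058 6.9023 6.3634 10.8285] v=[0.6809 0.7972 -2.7859 -0.6922]
Step 7: x=[2.2008 6.7556 5.9797 10.5639] v=[1.1800 -0.5867 -1.5349 -1.0585]
Step 8: x=[2.5930 6.2758 5.9310 10.2003] v=[1.5687 -1.9194 -0.1949 -1.4546]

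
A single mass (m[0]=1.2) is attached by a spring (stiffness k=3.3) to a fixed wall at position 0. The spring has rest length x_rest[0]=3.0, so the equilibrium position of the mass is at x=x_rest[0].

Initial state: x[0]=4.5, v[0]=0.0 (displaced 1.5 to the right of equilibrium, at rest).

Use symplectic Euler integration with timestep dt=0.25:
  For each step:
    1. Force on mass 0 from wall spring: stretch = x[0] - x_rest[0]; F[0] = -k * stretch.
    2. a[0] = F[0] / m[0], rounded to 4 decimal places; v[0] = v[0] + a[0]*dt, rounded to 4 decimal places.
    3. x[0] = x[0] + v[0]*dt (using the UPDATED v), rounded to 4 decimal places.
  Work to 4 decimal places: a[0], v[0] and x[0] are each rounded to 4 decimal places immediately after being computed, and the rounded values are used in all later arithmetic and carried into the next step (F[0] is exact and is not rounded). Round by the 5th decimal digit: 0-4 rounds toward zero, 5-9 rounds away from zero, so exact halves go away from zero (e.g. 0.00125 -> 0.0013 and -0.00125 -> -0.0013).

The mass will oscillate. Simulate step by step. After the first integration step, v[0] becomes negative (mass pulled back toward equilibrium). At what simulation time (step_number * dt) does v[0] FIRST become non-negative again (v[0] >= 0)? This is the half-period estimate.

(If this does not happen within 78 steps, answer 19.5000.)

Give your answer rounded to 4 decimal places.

Answer: 2.0000

Derivation:
Step 0: x=[4.5000] v=[0.0000]
Step 1: x=[4.2422] v=[-1.0313]
Step 2: x=[3.7709] v=[-1.8853]
Step 3: x=[3.1671] v=[-2.4153]
Step 4: x=[2.5346] v=[-2.5302]
Step 5: x=[1.9821] v=[-2.2102]
Step 6: x=[1.6045] v=[-1.5104]
Step 7: x=[1.4668] v=[-0.5510]
Step 8: x=[1.5926] v=[0.5031]
First v>=0 after going negative at step 8, time=2.0000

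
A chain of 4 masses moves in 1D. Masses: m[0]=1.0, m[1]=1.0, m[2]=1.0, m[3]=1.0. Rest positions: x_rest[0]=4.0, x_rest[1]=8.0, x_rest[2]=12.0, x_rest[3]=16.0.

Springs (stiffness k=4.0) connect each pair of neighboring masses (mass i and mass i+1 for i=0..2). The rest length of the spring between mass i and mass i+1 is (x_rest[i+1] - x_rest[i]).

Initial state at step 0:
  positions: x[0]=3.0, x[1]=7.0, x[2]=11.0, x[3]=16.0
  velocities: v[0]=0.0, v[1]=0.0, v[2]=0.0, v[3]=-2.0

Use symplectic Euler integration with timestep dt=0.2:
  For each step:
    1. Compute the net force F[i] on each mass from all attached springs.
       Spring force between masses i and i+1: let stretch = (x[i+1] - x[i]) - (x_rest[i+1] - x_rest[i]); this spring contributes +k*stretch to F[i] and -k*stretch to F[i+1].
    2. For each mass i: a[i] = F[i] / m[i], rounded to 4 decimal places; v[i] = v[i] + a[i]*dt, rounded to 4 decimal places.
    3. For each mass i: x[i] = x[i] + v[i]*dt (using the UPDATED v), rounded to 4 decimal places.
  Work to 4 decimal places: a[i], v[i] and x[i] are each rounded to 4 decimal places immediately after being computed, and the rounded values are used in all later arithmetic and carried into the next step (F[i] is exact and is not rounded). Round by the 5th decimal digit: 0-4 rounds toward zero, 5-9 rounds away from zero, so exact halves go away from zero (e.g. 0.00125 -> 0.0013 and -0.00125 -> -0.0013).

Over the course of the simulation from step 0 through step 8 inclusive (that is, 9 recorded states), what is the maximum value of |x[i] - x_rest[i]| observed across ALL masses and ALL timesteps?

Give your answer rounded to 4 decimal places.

Answer: 2.2882

Derivation:
Step 0: x=[3.0000 7.0000 11.0000 16.0000] v=[0.0000 0.0000 0.0000 -2.0000]
Step 1: x=[3.0000 7.0000 11.1600 15.4400] v=[0.0000 0.0000 0.8000 -2.8000]
Step 2: x=[3.0000 7.0256 11.3392 14.8352] v=[0.0000 0.1280 0.8960 -3.0240]
Step 3: x=[3.0041 7.0973 11.3876 14.3110] v=[0.0205 0.3584 0.2419 -2.6208]
Step 4: x=[3.0231 7.2005 11.2173 13.9591] v=[0.0951 0.5161 -0.8516 -1.7595]
Step 5: x=[3.0705 7.2780 10.8430 13.8085] v=[0.2370 0.3876 -1.8716 -0.7529]
Step 6: x=[3.1511 7.2527 10.3728 13.8234] v=[0.4030 -0.1264 -2.3512 0.0747]
Step 7: x=[3.2480 7.0704 9.9554 13.9262] v=[0.4843 -0.9116 -2.0868 0.5142]
Step 8: x=[3.3164 6.7381 9.7118 14.0337] v=[0.3422 -1.6615 -1.2182 0.5376]
Max displacement = 2.2882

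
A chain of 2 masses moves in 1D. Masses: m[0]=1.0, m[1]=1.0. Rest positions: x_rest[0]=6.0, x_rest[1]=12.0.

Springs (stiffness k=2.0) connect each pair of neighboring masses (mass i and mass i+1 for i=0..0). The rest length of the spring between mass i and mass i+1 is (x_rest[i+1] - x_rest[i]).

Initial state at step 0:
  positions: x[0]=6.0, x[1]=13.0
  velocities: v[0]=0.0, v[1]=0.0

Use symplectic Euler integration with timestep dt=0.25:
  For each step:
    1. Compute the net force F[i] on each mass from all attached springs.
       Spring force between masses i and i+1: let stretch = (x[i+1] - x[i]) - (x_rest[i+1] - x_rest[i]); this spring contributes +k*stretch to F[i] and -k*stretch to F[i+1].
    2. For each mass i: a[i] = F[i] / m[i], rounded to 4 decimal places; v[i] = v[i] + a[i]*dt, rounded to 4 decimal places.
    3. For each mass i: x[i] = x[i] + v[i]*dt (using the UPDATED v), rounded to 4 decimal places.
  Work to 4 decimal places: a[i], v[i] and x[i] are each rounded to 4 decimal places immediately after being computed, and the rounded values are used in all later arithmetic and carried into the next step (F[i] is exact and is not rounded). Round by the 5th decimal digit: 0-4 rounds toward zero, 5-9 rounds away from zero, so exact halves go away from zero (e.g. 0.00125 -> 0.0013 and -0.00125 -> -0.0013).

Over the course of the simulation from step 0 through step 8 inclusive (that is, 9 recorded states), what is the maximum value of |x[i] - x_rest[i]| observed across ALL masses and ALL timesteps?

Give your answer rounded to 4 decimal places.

Step 0: x=[6.0000 13.0000] v=[0.0000 0.0000]
Step 1: x=[6.1250 12.8750] v=[0.5000 -0.5000]
Step 2: x=[6.3438 12.6563] v=[0.8750 -0.8750]
Step 3: x=[6.6016 12.3985] v=[1.0313 -1.0313]
Step 4: x=[6.8341 12.1661] v=[0.9298 -0.9298]
Step 5: x=[6.9831 12.0172] v=[0.5958 -0.5958]
Step 6: x=[7.0113 11.9890] v=[0.1129 -0.1129]
Step 7: x=[6.9117 12.0886] v=[-0.3983 0.3983]
Step 8: x=[6.7092 12.2911] v=[-0.8099 0.8099]
Max displacement = 1.0113

Answer: 1.0113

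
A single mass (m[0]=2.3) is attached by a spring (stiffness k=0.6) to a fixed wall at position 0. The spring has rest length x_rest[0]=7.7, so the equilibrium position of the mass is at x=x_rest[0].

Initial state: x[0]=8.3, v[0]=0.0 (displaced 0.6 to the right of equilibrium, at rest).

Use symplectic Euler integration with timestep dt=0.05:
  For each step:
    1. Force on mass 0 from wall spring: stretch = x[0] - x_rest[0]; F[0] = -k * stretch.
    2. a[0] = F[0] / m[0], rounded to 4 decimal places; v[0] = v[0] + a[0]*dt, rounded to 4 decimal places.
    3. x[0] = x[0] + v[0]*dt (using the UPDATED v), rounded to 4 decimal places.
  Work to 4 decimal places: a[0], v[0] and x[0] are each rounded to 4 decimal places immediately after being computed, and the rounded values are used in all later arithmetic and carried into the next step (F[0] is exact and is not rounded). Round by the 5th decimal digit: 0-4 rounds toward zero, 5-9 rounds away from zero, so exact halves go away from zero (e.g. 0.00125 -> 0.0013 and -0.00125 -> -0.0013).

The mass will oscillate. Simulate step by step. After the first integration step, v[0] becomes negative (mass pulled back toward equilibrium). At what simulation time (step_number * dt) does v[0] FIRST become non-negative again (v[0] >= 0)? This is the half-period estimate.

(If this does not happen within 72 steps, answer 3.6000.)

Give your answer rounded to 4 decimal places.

Step 0: x=[8.3000] v=[0.0000]
Step 1: x=[8.2996] v=[-0.0078]
Step 2: x=[8.2988] v=[-0.0156]
Step 3: x=[8.2976] v=[-0.0234]
Step 4: x=[8.2960] v=[-0.0312]
Step 5: x=[8.2941] v=[-0.0390]
Step 6: x=[8.2918] v=[-0.0468]
Step 7: x=[8.2891] v=[-0.0545]
Step 8: x=[8.2860] v=[-0.0622]
Step 9: x=[8.2825] v=[-0.0698]
Step 10: x=[8.2786] v=[-0.0774]
Step 11: x=[8.2744] v=[-0.0849]
Step 12: x=[8.2698] v=[-0.0924]
Step 13: x=[8.2648] v=[-0.0998]
Step 14: x=[8.2594] v=[-0.1072]
Step 15: x=[8.2537] v=[-0.1145]
Step 16: x=[8.2476] v=[-0.1217]
Step 17: x=[8.2412] v=[-0.1288]
Step 18: x=[8.2344] v=[-0.1359]
Step 19: x=[8.2273] v=[-0.1429]
Step 20: x=[8.2198] v=[-0.1498]
Step 21: x=[8.2120] v=[-0.1566]
Step 22: x=[8.2038] v=[-0.1633]
Step 23: x=[8.1953] v=[-0.1699]
Step 24: x=[8.1865] v=[-0.1764]
Step 25: x=[8.1774] v=[-0.1827]
Step 26: x=[8.1680] v=[-0.1889]
Step 27: x=[8.1583] v=[-0.1950]
Step 28: x=[8.1483] v=[-0.2010]
Step 29: x=[8.1380] v=[-0.2068]
Step 30: x=[8.1274] v=[-0.2125]
Step 31: x=[8.1165] v=[-0.2181]
Step 32: x=[8.1053] v=[-0.2235]
Step 33: x=[8.0939] v=[-0.2288]
Step 34: x=[8.0822] v=[-0.2339]
Step 35: x=[8.0703] v=[-0.2389]
Step 36: x=[8.0581] v=[-0.2437]
Step 37: x=[8.0457] v=[-0.2484]
Step 38: x=[8.0331] v=[-0.2529]
Step 39: x=[8.0202] v=[-0.2572]
Step 40: x=[8.0071] v=[-0.2614]
Step 41: x=[7.9938] v=[-0.2654]
Step 42: x=[7.9803] v=[-0.2692]
Step 43: x=[7.9667] v=[-0.2729]
Step 44: x=[7.9529] v=[-0.2764]
Step 45: x=[7.9389] v=[-0.2797]
Step 46: x=[7.9248] v=[-0.2828]
Step 47: x=[7.9105] v=[-0.2857]
Step 48: x=[7.8961] v=[-0.2884]
Step 49: x=[7.8816] v=[-0.2910]
Step 50: x=[7.8669] v=[-0.2934]
Step 51: x=[7.8521] v=[-0.2956]
Step 52: x=[7.8372] v=[-0.2976]
Step 53: x=[7.8222] v=[-0.2994]
Step 54: x=[7.8072] v=[-0.3010]
Step 55: x=[7.7921] v=[-0.3024]
Step 56: x=[7.7769] v=[-0.3036]
Step 57: x=[7.7617] v=[-0.3046]
Step 58: x=[7.7464] v=[-0.3054]
Step 59: x=[7.7311] v=[-0.3060]
Step 60: x=[7.7158] v=[-0.3064]
Step 61: x=[7.7005] v=[-0.3066]
Step 62: x=[7.6852] v=[-0.3066]
Step 63: x=[7.6699] v=[-0.3064]
Step 64: x=[7.6546] v=[-0.3060]
Step 65: x=[7.6393] v=[-0.3054]
Step 66: x=[7.6241] v=[-0.3046]
Step 67: x=[7.6089] v=[-0.3036]
Step 68: x=[7.5938] v=[-0.3024]
Step 69: x=[7.5788] v=[-0.3010]
Step 70: x=[7.5638] v=[-0.2994]
Step 71: x=[7.5489] v=[-0.2976]
Step 72: x=[7.5341] v=[-0.2956]
v[0] did not become non-negative within 72 steps; using fallback time=3.6000

Answer: 3.6000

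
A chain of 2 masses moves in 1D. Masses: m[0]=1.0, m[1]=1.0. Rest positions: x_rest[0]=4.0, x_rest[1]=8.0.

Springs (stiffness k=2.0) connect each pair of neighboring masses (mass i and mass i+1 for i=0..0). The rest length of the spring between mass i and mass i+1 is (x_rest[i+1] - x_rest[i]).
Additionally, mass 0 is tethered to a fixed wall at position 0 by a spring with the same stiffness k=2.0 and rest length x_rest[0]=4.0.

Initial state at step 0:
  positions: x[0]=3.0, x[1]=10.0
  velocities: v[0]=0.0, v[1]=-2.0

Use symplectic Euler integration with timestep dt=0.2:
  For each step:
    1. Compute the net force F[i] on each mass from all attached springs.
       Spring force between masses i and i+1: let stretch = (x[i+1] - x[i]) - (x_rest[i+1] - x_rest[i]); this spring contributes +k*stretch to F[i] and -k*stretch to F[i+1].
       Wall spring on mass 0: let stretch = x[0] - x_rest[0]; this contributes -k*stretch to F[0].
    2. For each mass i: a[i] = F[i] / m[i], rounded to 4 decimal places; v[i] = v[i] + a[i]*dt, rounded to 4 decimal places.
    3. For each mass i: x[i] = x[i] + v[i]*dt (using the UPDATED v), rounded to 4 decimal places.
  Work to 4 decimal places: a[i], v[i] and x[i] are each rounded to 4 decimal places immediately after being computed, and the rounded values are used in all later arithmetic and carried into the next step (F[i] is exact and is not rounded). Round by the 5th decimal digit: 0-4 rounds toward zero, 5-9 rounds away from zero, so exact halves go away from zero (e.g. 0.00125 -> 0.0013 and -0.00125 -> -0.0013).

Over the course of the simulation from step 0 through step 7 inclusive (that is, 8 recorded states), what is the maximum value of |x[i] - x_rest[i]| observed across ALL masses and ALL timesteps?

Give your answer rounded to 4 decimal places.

Answer: 2.2600

Derivation:
Step 0: x=[3.0000 10.0000] v=[0.0000 -2.0000]
Step 1: x=[3.3200 9.3600] v=[1.6000 -3.2000]
Step 2: x=[3.8576 8.5568] v=[2.6880 -4.0160]
Step 3: x=[4.4625 7.6977] v=[3.0246 -4.2957]
Step 4: x=[4.9692 6.8997] v=[2.5337 -3.9898]
Step 5: x=[5.2328 6.2673] v=[1.3182 -3.1620]
Step 6: x=[5.1606 5.8721] v=[-0.3611 -1.9758]
Step 7: x=[4.7325 5.7400] v=[-2.1407 -0.6604]
Max displacement = 2.2600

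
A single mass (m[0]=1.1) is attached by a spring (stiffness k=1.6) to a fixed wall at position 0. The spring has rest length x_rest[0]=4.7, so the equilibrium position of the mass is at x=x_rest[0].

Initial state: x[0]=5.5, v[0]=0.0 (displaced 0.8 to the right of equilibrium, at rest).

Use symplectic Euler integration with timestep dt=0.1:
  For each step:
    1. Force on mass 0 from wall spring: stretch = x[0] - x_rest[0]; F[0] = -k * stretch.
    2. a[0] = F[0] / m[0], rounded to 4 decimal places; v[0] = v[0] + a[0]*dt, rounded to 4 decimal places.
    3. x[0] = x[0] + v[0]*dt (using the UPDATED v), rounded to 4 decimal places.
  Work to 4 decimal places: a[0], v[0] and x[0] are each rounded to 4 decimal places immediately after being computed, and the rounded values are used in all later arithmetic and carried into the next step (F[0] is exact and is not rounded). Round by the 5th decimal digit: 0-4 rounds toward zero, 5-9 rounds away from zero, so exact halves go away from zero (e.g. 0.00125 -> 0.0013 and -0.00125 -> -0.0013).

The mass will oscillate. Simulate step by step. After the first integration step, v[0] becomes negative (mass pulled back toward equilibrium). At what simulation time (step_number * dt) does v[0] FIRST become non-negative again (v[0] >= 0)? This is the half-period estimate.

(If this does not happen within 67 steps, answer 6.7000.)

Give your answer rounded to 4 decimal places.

Answer: 2.7000

Derivation:
Step 0: x=[5.5000] v=[0.0000]
Step 1: x=[5.4884] v=[-0.1164]
Step 2: x=[5.4653] v=[-0.2311]
Step 3: x=[5.4311] v=[-0.3424]
Step 4: x=[5.3862] v=[-0.4487]
Step 5: x=[5.3314] v=[-0.5485]
Step 6: x=[5.2674] v=[-0.6403]
Step 7: x=[5.1951] v=[-0.7228]
Step 8: x=[5.1156] v=[-0.7948]
Step 9: x=[5.0301] v=[-0.8553]
Step 10: x=[4.9398] v=[-0.9033]
Step 11: x=[4.8460] v=[-0.9382]
Step 12: x=[4.7501] v=[-0.9594]
Step 13: x=[4.6534] v=[-0.9667]
Step 14: x=[4.5574] v=[-0.9599]
Step 15: x=[4.4635] v=[-0.9392]
Step 16: x=[4.3730] v=[-0.9048]
Step 17: x=[4.2873] v=[-0.8572]
Step 18: x=[4.2076] v=[-0.7972]
Step 19: x=[4.1350] v=[-0.7256]
Step 20: x=[4.0707] v=[-0.6434]
Step 21: x=[4.0155] v=[-0.5519]
Step 22: x=[3.9703] v=[-0.4523]
Step 23: x=[3.9357] v=[-0.3462]
Step 24: x=[3.9122] v=[-0.2350]
Step 25: x=[3.9002] v=[-0.1204]
Step 26: x=[3.8998] v=[-0.0041]
Step 27: x=[3.9110] v=[0.1123]
First v>=0 after going negative at step 27, time=2.7000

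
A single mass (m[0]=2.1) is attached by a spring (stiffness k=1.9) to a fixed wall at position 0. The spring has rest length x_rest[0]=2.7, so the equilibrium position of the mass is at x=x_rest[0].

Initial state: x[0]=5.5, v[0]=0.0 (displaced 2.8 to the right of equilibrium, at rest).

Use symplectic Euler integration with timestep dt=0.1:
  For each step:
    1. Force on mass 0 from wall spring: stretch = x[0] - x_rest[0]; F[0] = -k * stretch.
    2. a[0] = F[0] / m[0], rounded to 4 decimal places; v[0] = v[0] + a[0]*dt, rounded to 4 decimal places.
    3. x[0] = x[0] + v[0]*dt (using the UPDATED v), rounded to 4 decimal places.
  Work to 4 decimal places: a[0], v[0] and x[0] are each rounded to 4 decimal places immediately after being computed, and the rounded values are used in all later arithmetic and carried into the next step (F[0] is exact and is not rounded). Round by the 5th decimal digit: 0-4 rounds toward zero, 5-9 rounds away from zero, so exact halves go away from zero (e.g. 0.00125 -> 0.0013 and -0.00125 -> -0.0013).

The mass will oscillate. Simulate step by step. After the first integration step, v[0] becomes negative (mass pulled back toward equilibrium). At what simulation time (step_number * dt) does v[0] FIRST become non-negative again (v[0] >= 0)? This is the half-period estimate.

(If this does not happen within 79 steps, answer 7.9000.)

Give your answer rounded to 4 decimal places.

Step 0: x=[5.5000] v=[0.0000]
Step 1: x=[5.4747] v=[-0.2533]
Step 2: x=[5.4243] v=[-0.5043]
Step 3: x=[5.3492] v=[-0.7508]
Step 4: x=[5.2502] v=[-0.9905]
Step 5: x=[5.1281] v=[-1.2212]
Step 6: x=[4.9840] v=[-1.4409]
Step 7: x=[4.8192] v=[-1.6476]
Step 8: x=[4.6353] v=[-1.8393]
Step 9: x=[4.4339] v=[-2.0144]
Step 10: x=[4.2168] v=[-2.1713]
Step 11: x=[3.9860] v=[-2.3085]
Step 12: x=[3.7435] v=[-2.4249]
Step 13: x=[3.4916] v=[-2.5193]
Step 14: x=[3.2325] v=[-2.5909]
Step 15: x=[2.9686] v=[-2.6391]
Step 16: x=[2.7023] v=[-2.6634]
Step 17: x=[2.4359] v=[-2.6636]
Step 18: x=[2.1719] v=[-2.6397]
Step 19: x=[1.9127] v=[-2.5919]
Step 20: x=[1.6606] v=[-2.5207]
Step 21: x=[1.4179] v=[-2.4267]
Step 22: x=[1.1868] v=[-2.3107]
Step 23: x=[0.9694] v=[-2.1738]
Step 24: x=[0.7677] v=[-2.0172]
Step 25: x=[0.5835] v=[-1.8424]
Step 26: x=[0.4184] v=[-1.6509]
Step 27: x=[0.2740] v=[-1.4445]
Step 28: x=[0.1515] v=[-1.2250]
Step 29: x=[0.0521] v=[-0.9944]
Step 30: x=[-0.0234] v=[-0.7548]
Step 31: x=[-0.0742] v=[-0.5084]
Step 32: x=[-0.0999] v=[-0.2574]
Step 33: x=[-0.1003] v=[-0.0041]
Step 34: x=[-0.0754] v=[0.2493]
First v>=0 after going negative at step 34, time=3.4000

Answer: 3.4000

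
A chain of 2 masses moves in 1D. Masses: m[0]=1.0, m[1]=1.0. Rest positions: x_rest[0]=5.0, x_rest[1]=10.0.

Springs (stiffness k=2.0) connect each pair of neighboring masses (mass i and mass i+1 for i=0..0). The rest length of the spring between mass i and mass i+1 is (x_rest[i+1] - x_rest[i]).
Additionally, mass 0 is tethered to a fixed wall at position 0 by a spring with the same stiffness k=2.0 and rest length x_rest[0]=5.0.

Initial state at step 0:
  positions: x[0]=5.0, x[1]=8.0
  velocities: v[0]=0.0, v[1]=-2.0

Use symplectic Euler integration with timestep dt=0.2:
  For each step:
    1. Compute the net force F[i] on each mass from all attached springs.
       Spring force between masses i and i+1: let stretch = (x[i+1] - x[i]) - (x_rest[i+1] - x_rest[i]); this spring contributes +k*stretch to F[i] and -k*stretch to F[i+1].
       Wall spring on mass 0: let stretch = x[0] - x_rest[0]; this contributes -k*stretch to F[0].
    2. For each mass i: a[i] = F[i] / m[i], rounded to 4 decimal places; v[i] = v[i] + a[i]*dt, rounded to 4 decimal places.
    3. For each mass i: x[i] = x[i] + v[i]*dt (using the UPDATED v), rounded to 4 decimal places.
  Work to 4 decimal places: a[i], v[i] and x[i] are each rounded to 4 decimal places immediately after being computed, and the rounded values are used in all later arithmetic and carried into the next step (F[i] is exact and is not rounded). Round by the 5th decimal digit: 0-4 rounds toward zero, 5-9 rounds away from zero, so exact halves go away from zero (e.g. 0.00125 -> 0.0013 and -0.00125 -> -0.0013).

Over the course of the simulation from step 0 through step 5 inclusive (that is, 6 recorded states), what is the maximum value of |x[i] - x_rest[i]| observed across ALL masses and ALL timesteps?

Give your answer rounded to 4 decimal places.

Answer: 2.3136

Derivation:
Step 0: x=[5.0000 8.0000] v=[0.0000 -2.0000]
Step 1: x=[4.8400 7.7600] v=[-0.8000 -1.2000]
Step 2: x=[4.5264 7.6864] v=[-1.5680 -0.3680]
Step 3: x=[4.1035 7.7600] v=[-2.1146 0.3680]
Step 4: x=[3.6448 7.9411] v=[-2.2934 0.9054]
Step 5: x=[3.2382 8.1785] v=[-2.0328 1.1869]
Max displacement = 2.3136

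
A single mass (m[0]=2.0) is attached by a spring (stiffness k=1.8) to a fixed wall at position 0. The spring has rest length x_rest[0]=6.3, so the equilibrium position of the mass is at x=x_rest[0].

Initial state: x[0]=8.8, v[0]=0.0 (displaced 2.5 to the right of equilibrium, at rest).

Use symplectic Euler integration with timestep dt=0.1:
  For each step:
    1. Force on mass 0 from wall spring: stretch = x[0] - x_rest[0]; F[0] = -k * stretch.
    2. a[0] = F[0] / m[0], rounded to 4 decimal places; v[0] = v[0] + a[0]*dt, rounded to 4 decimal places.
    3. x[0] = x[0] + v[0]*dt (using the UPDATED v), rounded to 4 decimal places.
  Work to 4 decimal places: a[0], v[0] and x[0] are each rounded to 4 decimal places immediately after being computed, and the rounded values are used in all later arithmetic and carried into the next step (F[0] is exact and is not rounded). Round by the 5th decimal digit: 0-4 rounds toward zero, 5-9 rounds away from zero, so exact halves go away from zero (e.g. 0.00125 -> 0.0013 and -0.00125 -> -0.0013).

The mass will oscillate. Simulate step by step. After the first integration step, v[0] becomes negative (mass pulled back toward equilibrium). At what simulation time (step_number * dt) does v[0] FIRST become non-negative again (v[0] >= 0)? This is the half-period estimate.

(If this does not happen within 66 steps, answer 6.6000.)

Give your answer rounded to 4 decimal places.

Answer: 3.4000

Derivation:
Step 0: x=[8.8000] v=[0.0000]
Step 1: x=[8.7775] v=[-0.2250]
Step 2: x=[8.7327] v=[-0.4480]
Step 3: x=[8.6660] v=[-0.6669]
Step 4: x=[8.5780] v=[-0.8798]
Step 5: x=[8.4695] v=[-1.0848]
Step 6: x=[8.3415] v=[-1.2801]
Step 7: x=[8.1951] v=[-1.4638]
Step 8: x=[8.0317] v=[-1.6344]
Step 9: x=[7.8527] v=[-1.7903]
Step 10: x=[7.6597] v=[-1.9300]
Step 11: x=[7.4545] v=[-2.0524]
Step 12: x=[7.2389] v=[-2.1563]
Step 13: x=[7.0148] v=[-2.2408]
Step 14: x=[6.7843] v=[-2.3051]
Step 15: x=[6.5494] v=[-2.3487]
Step 16: x=[6.3123] v=[-2.3712]
Step 17: x=[6.0751] v=[-2.3723]
Step 18: x=[5.8399] v=[-2.3521]
Step 19: x=[5.6088] v=[-2.3107]
Step 20: x=[5.3840] v=[-2.2485]
Step 21: x=[5.1674] v=[-2.1661]
Step 22: x=[4.9610] v=[-2.0642]
Step 23: x=[4.7666] v=[-1.9437]
Step 24: x=[4.5860] v=[-1.8057]
Step 25: x=[4.4209] v=[-1.6514]
Step 26: x=[4.2727] v=[-1.4823]
Step 27: x=[4.1427] v=[-1.2998]
Step 28: x=[4.0321] v=[-1.1056]
Step 29: x=[3.9420] v=[-0.9015]
Step 30: x=[3.8731] v=[-0.6893]
Step 31: x=[3.8260] v=[-0.4709]
Step 32: x=[3.8012] v=[-0.2482]
Step 33: x=[3.7989] v=[-0.0233]
Step 34: x=[3.8191] v=[0.2018]
First v>=0 after going negative at step 34, time=3.4000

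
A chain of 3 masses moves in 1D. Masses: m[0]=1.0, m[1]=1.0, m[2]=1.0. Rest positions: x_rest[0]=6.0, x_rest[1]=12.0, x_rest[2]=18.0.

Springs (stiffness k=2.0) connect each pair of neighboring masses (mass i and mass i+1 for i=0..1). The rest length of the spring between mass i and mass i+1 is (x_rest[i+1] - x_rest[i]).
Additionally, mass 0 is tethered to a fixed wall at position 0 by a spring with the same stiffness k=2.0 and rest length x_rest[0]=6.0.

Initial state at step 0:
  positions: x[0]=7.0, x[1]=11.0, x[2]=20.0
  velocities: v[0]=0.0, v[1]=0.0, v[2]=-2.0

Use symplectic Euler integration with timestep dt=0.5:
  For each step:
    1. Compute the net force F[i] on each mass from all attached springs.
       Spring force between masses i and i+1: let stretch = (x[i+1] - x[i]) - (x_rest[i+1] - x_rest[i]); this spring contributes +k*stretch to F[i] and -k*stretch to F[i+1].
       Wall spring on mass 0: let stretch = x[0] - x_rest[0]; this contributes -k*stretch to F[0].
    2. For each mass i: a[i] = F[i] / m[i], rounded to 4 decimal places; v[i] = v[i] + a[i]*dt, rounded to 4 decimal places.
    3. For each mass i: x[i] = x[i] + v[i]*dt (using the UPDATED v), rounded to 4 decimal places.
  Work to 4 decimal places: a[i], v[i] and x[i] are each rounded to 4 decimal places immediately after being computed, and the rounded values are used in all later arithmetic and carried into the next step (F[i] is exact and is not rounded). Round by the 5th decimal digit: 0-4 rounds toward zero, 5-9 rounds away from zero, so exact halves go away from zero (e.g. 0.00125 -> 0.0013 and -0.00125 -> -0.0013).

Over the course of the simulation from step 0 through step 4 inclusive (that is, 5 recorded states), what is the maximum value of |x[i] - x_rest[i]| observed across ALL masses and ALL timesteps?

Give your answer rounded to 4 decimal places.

Answer: 3.2500

Derivation:
Step 0: x=[7.0000 11.0000 20.0000] v=[0.0000 0.0000 -2.0000]
Step 1: x=[5.5000 13.5000 17.5000] v=[-3.0000 5.0000 -5.0000]
Step 2: x=[5.2500 14.0000 16.0000] v=[-0.5000 1.0000 -3.0000]
Step 3: x=[6.7500 11.1250 16.5000] v=[3.0000 -5.7500 1.0000]
Step 4: x=[7.0625 8.7500 17.3125] v=[0.6250 -4.7500 1.6250]
Max displacement = 3.2500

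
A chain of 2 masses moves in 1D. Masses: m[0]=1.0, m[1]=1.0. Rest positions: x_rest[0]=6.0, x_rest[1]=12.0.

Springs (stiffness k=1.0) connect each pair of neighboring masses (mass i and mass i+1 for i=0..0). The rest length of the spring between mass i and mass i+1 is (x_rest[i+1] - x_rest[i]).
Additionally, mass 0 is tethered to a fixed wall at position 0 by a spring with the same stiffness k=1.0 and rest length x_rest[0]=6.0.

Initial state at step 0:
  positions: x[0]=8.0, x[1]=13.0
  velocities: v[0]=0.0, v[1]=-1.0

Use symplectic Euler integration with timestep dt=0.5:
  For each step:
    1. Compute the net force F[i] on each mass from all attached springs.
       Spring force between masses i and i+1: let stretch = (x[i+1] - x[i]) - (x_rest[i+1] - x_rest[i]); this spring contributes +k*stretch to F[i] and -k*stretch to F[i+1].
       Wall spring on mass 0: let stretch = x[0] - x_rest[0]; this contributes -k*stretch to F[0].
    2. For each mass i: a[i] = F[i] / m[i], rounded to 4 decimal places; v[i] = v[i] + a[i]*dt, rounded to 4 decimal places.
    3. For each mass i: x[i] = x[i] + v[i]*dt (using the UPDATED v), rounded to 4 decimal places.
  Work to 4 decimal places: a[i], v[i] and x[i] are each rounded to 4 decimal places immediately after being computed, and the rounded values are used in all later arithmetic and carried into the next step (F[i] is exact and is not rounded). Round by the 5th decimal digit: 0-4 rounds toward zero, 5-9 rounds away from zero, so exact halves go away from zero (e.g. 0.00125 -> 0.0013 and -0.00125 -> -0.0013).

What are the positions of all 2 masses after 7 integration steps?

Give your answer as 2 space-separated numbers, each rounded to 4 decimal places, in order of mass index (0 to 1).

Step 0: x=[8.0000 13.0000] v=[0.0000 -1.0000]
Step 1: x=[7.2500 12.7500] v=[-1.5000 -0.5000]
Step 2: x=[6.0625 12.6250] v=[-2.3750 -0.2500]
Step 3: x=[5.0000 12.3594] v=[-2.1250 -0.5313]
Step 4: x=[4.5274 11.7539] v=[-0.9453 -1.2110]
Step 5: x=[4.7296 10.8418] v=[0.4043 -1.8243]
Step 6: x=[5.2774 9.9016] v=[1.0956 -1.8804]
Step 7: x=[5.6619 9.3054] v=[0.7690 -1.1925]

Answer: 5.6619 9.3054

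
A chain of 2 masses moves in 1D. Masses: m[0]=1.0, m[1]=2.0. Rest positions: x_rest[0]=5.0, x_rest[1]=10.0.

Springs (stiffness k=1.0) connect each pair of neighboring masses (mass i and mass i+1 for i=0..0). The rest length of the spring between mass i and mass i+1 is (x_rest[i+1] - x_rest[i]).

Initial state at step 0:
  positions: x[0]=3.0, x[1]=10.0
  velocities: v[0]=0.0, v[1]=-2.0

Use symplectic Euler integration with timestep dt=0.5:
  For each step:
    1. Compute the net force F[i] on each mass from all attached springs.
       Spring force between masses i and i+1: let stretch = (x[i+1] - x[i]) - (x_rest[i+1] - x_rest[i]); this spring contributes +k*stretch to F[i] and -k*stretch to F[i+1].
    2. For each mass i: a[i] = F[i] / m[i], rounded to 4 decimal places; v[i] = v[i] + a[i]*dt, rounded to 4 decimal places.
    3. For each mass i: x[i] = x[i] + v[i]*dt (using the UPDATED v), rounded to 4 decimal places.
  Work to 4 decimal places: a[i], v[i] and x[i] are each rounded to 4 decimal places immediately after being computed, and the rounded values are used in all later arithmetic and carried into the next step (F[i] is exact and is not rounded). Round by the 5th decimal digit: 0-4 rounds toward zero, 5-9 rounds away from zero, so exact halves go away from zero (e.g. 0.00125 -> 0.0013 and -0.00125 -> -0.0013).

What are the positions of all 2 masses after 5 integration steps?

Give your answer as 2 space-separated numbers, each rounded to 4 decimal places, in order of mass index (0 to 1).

Step 0: x=[3.0000 10.0000] v=[0.0000 -2.0000]
Step 1: x=[3.5000 8.7500] v=[1.0000 -2.5000]
Step 2: x=[4.0625 7.4688] v=[1.1250 -2.5625]
Step 3: x=[4.2266 6.3868] v=[0.3282 -2.1641]
Step 4: x=[3.6808 5.6597] v=[-1.0917 -1.4542]
Step 5: x=[2.3797 5.3103] v=[-2.6023 -0.6989]

Answer: 2.3797 5.3103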